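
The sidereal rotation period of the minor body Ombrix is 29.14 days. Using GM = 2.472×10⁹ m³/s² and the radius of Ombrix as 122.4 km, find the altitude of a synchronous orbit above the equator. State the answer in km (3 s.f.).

h_sync ≈ 7230 km

T = 29.14 days = 2.518×10⁶ s.
A synchronous orbit has period T, so by Kepler's third law a = (μT²/4π²)^(1/3).
μT²/4π² = 2.472×10⁹ × (2.518×10⁶)² / 39.48 = 3.969×10²⁰ m³.
a = 7.349×10⁶ m = 7349.1 km.
Altitude h = a − R = 7349.1 − 122.4 = 7226.7 km.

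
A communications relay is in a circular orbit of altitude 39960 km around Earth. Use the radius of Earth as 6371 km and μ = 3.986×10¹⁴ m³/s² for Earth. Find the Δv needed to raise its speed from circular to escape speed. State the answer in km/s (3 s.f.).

r = 6371 + 39960 = 46331 km = 4.6331×10⁷ m.
Circular speed v_c = √(μ/r) = 2933 m/s.
Escape speed v_esc = √(2μ/r) = √2 × v_c = 4148 m/s.
Δv = v_esc − v_c = 1215 m/s = 1.215 km/s.

Δv ≈ 1.21 km/s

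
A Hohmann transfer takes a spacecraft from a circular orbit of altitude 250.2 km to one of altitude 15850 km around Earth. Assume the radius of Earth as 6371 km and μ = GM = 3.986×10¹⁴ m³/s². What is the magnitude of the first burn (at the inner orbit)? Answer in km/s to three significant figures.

r₁ = 6371 + 250.2 = 6621.2 km = 6.6212×10⁶ m.
r₂ = 6371 + 15850 = 22221 km = 2.2221×10⁷ m.
Transfer ellipse a_t = (r₁ + r₂)/2 = 1.442×10⁷ m.
At r₁: circular v_c1 = √(μ/r₁) = 7759 m/s; transfer-perigee v_p = √[μ(2/r₁ − 1/a_t)] = 9631 m/s.
Δv₁ = v_p − v_c1 = 1872 m/s.
= 1.872 km/s.

Δv ≈ 1.87 km/s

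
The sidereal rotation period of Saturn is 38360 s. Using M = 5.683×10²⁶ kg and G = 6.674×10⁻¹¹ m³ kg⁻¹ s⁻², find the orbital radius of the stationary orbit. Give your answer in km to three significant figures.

μ = GM = 6.674×10⁻¹¹ × 5.683×10²⁶ = 3.793×10¹⁶ m³/s².
A synchronous orbit has period T, so by Kepler's third law a = (μT²/4π²)^(1/3).
μT²/4π² = 3.793×10¹⁶ × (3.836×10⁴)² / 39.48 = 1.414×10²⁴ m³.
a = 1.122×10⁸ m = 1.1223×10⁵ km.

r_sync ≈ 1.12×10⁵ km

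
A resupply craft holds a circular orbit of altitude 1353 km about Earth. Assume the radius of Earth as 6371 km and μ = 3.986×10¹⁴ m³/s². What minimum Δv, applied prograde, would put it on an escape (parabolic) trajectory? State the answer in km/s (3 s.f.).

r = 6371 + 1353 = 7724.0 km = 7.7240×10⁶ m.
Circular speed v_c = √(μ/r) = 7184 m/s.
Escape speed v_esc = √(2μ/r) = √2 × v_c = 10160 m/s.
Δv = v_esc − v_c = 2976 m/s = 2.976 km/s.

Δv ≈ 2.98 km/s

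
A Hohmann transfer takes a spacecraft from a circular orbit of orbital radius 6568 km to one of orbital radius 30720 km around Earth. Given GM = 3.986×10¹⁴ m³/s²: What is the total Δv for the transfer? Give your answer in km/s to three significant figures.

Δv_total ≈ 3.67 km/s

r₁ = 6568 km = 6.568×10⁶ m.
r₂ = 30720 km = 3.072×10⁷ m.
Transfer ellipse a_t = (r₁ + r₂)/2 = 1.864×10⁷ m.
At r₁: circular v_c1 = √(μ/r₁) = 7790 m/s; transfer-perigee v_p = √[μ(2/r₁ − 1/a_t)] = 10000 m/s.
Δv₁ = v_p − v_c1 = 2210 m/s.
At r₂: circular v_c2 = √(μ/r₂) = 3602 m/s; transfer-apogee v_a = √[μ(2/r₂ − 1/a_t)] = 2138 m/s.
Δv₂ = v_c2 − v_a = 1464 m/s.
Total Δv = Δv₁ + Δv₂ = 3674 m/s = 3.674 km/s.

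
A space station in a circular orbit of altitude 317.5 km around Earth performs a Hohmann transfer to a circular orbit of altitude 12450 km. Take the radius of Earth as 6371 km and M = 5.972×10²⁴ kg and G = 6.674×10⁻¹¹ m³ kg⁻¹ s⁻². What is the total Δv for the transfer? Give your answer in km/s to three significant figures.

Δv_total ≈ 2.93 km/s

μ = GM = 6.674×10⁻¹¹ × 5.972×10²⁴ = 3.986×10¹⁴ m³/s².
r₁ = 6371 + 317.5 = 6688.5 km = 6.6885×10⁶ m.
r₂ = 6371 + 12450 = 18821 km = 1.8821×10⁷ m.
Transfer ellipse a_t = (r₁ + r₂)/2 = 1.275×10⁷ m.
At r₁: circular v_c1 = √(μ/r₁) = 7719 m/s; transfer-perigee v_p = √[μ(2/r₁ − 1/a_t)] = 9377 m/s.
Δv₁ = v_p − v_c1 = 1658 m/s.
At r₂: circular v_c2 = √(μ/r₂) = 4602 m/s; transfer-apogee v_a = √[μ(2/r₂ − 1/a_t)] = 3332 m/s.
Δv₂ = v_c2 − v_a = 1269 m/s.
Total Δv = Δv₁ + Δv₂ = 2927 m/s = 2.927 km/s.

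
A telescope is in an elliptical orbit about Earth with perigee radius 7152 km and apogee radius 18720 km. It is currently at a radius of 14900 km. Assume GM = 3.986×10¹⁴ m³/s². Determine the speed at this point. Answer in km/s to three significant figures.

v ≈ 4.76 km/s

Semi-major axis a = (r_p + r_a)/2 = 12936 km = 1.294×10⁷ m.
Vis-viva: v² = μ(2/r − 1/a) = 3.986×10¹⁴ × (1.342×10⁻⁷ − 7.730×10⁻⁸) = 2.269×10⁷ m²/s².
v = 4763 m/s = 4.763 km/s.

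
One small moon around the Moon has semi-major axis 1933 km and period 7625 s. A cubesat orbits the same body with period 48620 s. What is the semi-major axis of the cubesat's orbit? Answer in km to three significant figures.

Kepler's third law: a³ ∝ T², so a₂ = a₁ (T₂/T₁)^(2/3).
T₂/T₁ = 6.376, (T₂/T₁)^(2/3) = 3.439.
a₂ = 1933 × 3.439 = 6647 km.

a₂ ≈ 6650 km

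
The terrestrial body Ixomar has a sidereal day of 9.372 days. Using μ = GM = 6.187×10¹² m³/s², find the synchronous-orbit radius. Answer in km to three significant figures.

T = 9.372 days = 8.097×10⁵ s.
A synchronous orbit has period T, so by Kepler's third law a = (μT²/4π²)^(1/3).
μT²/4π² = 6.187×10¹² × (8.097×10⁵)² / 39.48 = 1.028×10²³ m³.
a = 4.684×10⁷ m = 46839 km.

r_sync ≈ 46800 km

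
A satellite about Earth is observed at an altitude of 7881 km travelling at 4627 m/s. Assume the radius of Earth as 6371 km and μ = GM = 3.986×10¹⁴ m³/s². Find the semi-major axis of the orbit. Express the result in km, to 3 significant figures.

a ≈ 11500 km

r = 6371 + 7881 = 14252 km = 1.425×10⁷ m.
Vis-viva rearranged: 1/a = 2/r − v²/μ = 1.403×10⁻⁷ − 5.371×10⁻⁸ = 8.662×10⁻⁸ m⁻¹.
a = 1.154×10⁷ m = 11545 km.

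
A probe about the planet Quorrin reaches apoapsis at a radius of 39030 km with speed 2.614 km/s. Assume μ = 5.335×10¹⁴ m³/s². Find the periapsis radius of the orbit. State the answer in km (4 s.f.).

r_a = 3.903×10⁷ m.
Specific energy ε = v²/2 − μ/r = -1.025×10⁷ J/kg, so a = −μ/(2ε) = 2.602×10⁷ m.
The apsides satisfy r_p + r_a = 2a, so the periapsis radius is 2a − r_a = 1.301×10⁷ m = 13006 km.

periapsis radius ≈ 13010 km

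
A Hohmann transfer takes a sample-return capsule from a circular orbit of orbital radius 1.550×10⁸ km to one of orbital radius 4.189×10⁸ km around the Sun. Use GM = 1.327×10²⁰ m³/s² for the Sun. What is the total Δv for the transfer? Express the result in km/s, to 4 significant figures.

r₁ = 1.550×10⁸ km = 1.550×10¹¹ m.
r₂ = 4.189×10⁸ km = 4.189×10¹¹ m.
Transfer ellipse a_t = (r₁ + r₂)/2 = 2.870×10¹¹ m.
At r₁: circular v_c1 = √(μ/r₁) = 29260 m/s; transfer-perihelion v_p = √[μ(2/r₁ − 1/a_t)] = 35350 m/s.
Δv₁ = v_p − v_c1 = 6093 m/s.
At r₂: circular v_c2 = √(μ/r₂) = 17800 m/s; transfer-aphelion v_a = √[μ(2/r₂ − 1/a_t)] = 13080 m/s.
Δv₂ = v_c2 − v_a = 4717 m/s.
Total Δv = Δv₁ + Δv₂ = 10810 m/s = 10.81 km/s.

Δv_total ≈ 10.81 km/s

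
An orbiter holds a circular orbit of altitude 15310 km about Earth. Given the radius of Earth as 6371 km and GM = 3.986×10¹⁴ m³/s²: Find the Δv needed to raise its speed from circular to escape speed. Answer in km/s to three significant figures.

Δv ≈ 1.78 km/s

r = 6371 + 15310 = 21681 km = 2.1681×10⁷ m.
Circular speed v_c = √(μ/r) = 4288 m/s.
Escape speed v_esc = √(2μ/r) = √2 × v_c = 6064 m/s.
Δv = v_esc − v_c = 1776 m/s = 1.776 km/s.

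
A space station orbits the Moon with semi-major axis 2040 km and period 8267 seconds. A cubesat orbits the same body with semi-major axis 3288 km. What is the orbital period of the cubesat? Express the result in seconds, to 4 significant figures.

T₂ ≈ 16920 seconds

Kepler's third law: T² ∝ a³, so T₂ = T₁ (a₂/a₁)^(3/2).
a₂/a₁ = 1.612, (a₂/a₁)^(3/2) = 2.046.
T₂ = 8267 × 2.046 = 16920 seconds.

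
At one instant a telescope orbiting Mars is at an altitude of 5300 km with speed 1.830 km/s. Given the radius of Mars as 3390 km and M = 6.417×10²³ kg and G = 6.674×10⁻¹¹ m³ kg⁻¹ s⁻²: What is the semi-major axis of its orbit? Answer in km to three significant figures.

a ≈ 6580 km

μ = GM = 6.674×10⁻¹¹ × 6.417×10²³ = 4.283×10¹³ m³/s².
r = 3390 + 5300 = 8690.0 km = 8.690×10⁶ m.
Vis-viva rearranged: 1/a = 2/r − v²/μ = 2.301×10⁻⁷ − 7.820×10⁻⁸ = 1.520×10⁻⁷ m⁻¹.
a = 6.581×10⁶ m = 6581.0 km.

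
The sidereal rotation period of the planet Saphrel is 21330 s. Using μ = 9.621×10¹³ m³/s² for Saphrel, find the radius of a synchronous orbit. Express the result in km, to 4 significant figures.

A synchronous orbit has period T, so by Kepler's third law a = (μT²/4π²)^(1/3).
μT²/4π² = 9.621×10¹³ × (2.133×10⁴)² / 39.48 = 1.109×10²¹ m³.
a = 1.035×10⁷ m = 10350 km.

r_sync ≈ 10350 km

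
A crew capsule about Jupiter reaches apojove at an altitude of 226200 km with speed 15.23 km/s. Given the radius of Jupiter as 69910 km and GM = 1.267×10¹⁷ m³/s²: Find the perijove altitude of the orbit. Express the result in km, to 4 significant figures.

r_a = 69910 + 226200 = 2.9611×10⁵ km = 2.961×10⁸ m.
Specific energy ε = v²/2 − μ/r = -3.119×10⁸ J/kg, so a = −μ/(2ε) = 2.031×10⁸ m.
The apsides satisfy r_p + r_a = 2a, so the perijove radius is 2a − r_a = 1.101×10⁸ m = 1.1010×10⁵ km.
Perijove altitude = 1.1010×10⁵ − 69910 = 40193 km.

perijove altitude ≈ 40190 km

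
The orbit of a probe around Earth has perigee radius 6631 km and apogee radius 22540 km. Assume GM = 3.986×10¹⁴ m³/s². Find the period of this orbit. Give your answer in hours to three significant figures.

T ≈ 4.87 hours

Semi-major axis a = (r_p + r_a)/2 = (6631.0 + 22540)/2 = 14586 km = 1.459×10⁷ m.
By Kepler's third law T = 2π√(a³/μ) = 2π × 2.790×10³ = 1.753×10⁴ s.
= 4.870 hours.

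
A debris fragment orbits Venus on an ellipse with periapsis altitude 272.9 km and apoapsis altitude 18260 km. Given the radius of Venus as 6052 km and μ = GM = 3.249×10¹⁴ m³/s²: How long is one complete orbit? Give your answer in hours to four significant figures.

r_p = 6052 + 272.9 = 6324.9 km = 6.3249×10⁶ m.
r_a = 6052 + 18260 = 24312 km = 2.4312×10⁷ m.
Semi-major axis a = (r_p + r_a)/2 = (6324.9 + 24312)/2 = 15318 km = 1.532×10⁷ m.
By Kepler's third law T = 2π√(a³/μ) = 2π × 3.326×10³ = 2.090×10⁴ s.
= 5.805 hours.

T ≈ 5.805 hours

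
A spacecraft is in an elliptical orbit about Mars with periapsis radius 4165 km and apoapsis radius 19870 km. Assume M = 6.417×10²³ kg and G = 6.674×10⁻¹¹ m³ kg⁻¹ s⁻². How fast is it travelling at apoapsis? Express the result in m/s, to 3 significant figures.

μ = GM = 6.674×10⁻¹¹ × 6.417×10²³ = 4.283×10¹³ m³/s².
Semi-major axis a = (r_p + r_a)/2 = 12018 km = 1.202×10⁷ m.
Vis-viva: v² = μ(2/r − 1/a) = 4.283×10¹³ × (1.007×10⁻⁷ − 8.321×10⁻⁸) = 7.470×10⁵ m²/s².
v = 864.3 m/s.

v ≈ 864 m/s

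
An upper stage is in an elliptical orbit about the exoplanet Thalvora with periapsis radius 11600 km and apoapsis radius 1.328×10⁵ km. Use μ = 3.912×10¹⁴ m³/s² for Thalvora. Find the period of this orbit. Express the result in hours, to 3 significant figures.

Semi-major axis a = (r_p + r_a)/2 = (11600 + 1.3280×10⁵)/2 = 72200 km = 7.220×10⁷ m.
By Kepler's third law T = 2π√(a³/μ) = 2π × 3.102×10⁴ = 1.949×10⁵ s.
= 54.14 hours.

T ≈ 54.1 hours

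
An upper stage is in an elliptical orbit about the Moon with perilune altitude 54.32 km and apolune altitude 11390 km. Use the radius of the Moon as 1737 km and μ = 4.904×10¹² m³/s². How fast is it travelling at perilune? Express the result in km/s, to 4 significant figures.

r_p = 1737 + 54.32 = 1791.3 km = 1.7913×10⁶ m.
r_a = 1737 + 11390 = 13127 km = 1.3127×10⁷ m.
Semi-major axis a = (r_p + r_a)/2 = 7459.2 km = 7.459×10⁶ m.
Vis-viva: v² = μ(2/r − 1/a) = 4.904×10¹² × (1.116×10⁻⁶ − 1.341×10⁻⁷) = 4.818×10⁶ m²/s².
v = 2195 m/s = 2.195 km/s.

v ≈ 2.195 km/s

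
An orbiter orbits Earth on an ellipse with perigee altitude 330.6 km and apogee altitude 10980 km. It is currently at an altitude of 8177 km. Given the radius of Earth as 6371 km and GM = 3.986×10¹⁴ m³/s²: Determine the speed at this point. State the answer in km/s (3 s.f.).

v ≈ 4.65 km/s

r_p = 6371 + 330.6 = 6701.6 km = 6.7016×10⁶ m.
r_a = 6371 + 10980 = 17351 km = 1.7351×10⁷ m.
r = 6371 + 8177 = 14548 km = 1.455×10⁷ m.
Semi-major axis a = (r_p + r_a)/2 = 12026 km = 1.203×10⁷ m.
Vis-viva: v² = μ(2/r − 1/a) = 3.986×10¹⁴ × (1.375×10⁻⁷ − 8.315×10⁻⁸) = 2.165×10⁷ m²/s².
v = 4653 m/s = 4.653 km/s.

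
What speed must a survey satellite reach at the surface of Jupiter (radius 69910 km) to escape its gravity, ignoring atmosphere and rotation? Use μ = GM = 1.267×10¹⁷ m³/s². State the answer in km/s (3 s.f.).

v_esc ≈ 60.2 km/s

r = R = 6.991×10⁷ m.
Escape speed v_esc = √(2μ/r) = √(2 × 1.267×10¹⁷ / 6.991×10⁷) = √(3.625×10⁹) = 60210 m/s.
= 60.21 km/s.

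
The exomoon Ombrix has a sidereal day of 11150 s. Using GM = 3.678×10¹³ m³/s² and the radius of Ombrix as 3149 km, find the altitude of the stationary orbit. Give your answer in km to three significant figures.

A synchronous orbit has period T, so by Kepler's third law a = (μT²/4π²)^(1/3).
μT²/4π² = 3.678×10¹³ × (1.115×10⁴)² / 39.48 = 1.158×10²⁰ m³.
a = 4.875×10⁶ m = 4874.5 km.
Altitude h = a − R = 4874.5 − 3149 = 1725.5 km.

h_sync ≈ 1730 km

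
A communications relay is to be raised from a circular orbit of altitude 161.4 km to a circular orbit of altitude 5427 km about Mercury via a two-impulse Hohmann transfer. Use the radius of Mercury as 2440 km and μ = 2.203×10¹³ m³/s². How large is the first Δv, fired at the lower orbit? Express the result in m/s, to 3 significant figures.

r₁ = 2440 + 161.4 = 2601.4 km = 2.6014×10⁶ m.
r₂ = 2440 + 5427 = 7867.0 km = 7.8670×10⁶ m.
Transfer ellipse a_t = (r₁ + r₂)/2 = 5.234×10⁶ m.
At r₁: circular v_c1 = √(μ/r₁) = 2910 m/s; transfer-periherm v_p = √[μ(2/r₁ − 1/a_t)] = 3568 m/s.
Δv₁ = v_p − v_c1 = 657.6 m/s.

Δv ≈ 658 m/s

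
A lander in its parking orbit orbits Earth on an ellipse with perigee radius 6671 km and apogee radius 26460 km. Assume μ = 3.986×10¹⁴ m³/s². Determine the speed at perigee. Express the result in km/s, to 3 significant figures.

v ≈ 9.77 km/s

Semi-major axis a = (r_p + r_a)/2 = 16566 km = 1.657×10⁷ m.
Vis-viva: v² = μ(2/r − 1/a) = 3.986×10¹⁴ × (2.998×10⁻⁷ − 6.037×10⁻⁸) = 9.544×10⁷ m²/s².
v = 9769 m/s = 9.769 km/s.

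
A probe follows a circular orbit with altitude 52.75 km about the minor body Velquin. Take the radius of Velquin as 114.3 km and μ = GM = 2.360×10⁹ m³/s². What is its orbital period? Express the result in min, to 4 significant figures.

T ≈ 147.2 min

r = 114.3 + 52.75 = 167.05 km = 1.6705×10⁵ m.
Kepler's third law: T = 2π√(r³/μ) = 2π√((1.670×10⁵)³ / 2.360×10⁹).
r³/μ = 1.975×10⁶ s², so T = 2π × 1.405×10³ = 8.831×10³ s.
Converting: 8.831×10³ s ÷ 60.00 = 147.2 min.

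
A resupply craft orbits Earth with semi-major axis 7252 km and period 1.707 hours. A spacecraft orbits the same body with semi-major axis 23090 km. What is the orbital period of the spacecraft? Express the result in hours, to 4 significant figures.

Kepler's third law: T² ∝ a³, so T₂ = T₁ (a₂/a₁)^(3/2).
a₂/a₁ = 3.184, (a₂/a₁)^(3/2) = 5.681.
T₂ = 1.707 × 5.681 = 9.698 hours.

T₂ ≈ 9.698 hours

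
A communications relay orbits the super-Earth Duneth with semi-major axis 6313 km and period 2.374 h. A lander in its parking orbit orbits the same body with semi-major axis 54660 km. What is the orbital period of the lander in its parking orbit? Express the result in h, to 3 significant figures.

Kepler's third law: T² ∝ a³, so T₂ = T₁ (a₂/a₁)^(3/2).
a₂/a₁ = 8.658, (a₂/a₁)^(3/2) = 25.48.
T₂ = 2.374 × 25.48 = 60.48 h.

T₂ ≈ 60.5 h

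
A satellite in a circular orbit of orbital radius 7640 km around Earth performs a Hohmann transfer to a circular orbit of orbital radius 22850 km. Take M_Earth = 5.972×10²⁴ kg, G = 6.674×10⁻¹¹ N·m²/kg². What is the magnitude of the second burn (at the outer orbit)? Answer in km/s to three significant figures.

μ = GM = 6.674×10⁻¹¹ × 5.972×10²⁴ = 3.986×10¹⁴ m³/s².
r₁ = 7640 km = 7.640×10⁶ m.
r₂ = 22850 km = 2.285×10⁷ m.
Transfer ellipse a_t = (r₁ + r₂)/2 = 1.524×10⁷ m.
At r₁: circular v_c1 = √(μ/r₁) = 7223 m/s; transfer-perigee v_p = √[μ(2/r₁ − 1/a_t)] = 8843 m/s.
At r₂: circular v_c2 = √(μ/r₂) = 4176 m/s; transfer-apogee v_a = √[μ(2/r₂ − 1/a_t)] = 2957 m/s.
Δv₂ = v_c2 − v_a = 1220 m/s.
= 1.220 km/s.

Δv ≈ 1.22 km/s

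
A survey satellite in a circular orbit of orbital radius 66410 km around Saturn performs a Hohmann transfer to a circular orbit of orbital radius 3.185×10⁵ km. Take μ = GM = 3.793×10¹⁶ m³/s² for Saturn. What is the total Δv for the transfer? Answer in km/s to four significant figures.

Δv_total ≈ 11.35 km/s

r₁ = 66410 km = 6.641×10⁷ m.
r₂ = 3.185×10⁵ km = 3.185×10⁸ m.
Transfer ellipse a_t = (r₁ + r₂)/2 = 1.925×10⁸ m.
At r₁: circular v_c1 = √(μ/r₁) = 23900 m/s; transfer-perikrone v_p = √[μ(2/r₁ − 1/a_t)] = 30740 m/s.
Δv₁ = v_p − v_c1 = 6846 m/s.
At r₂: circular v_c2 = √(μ/r₂) = 10910 m/s; transfer-apokrone v_a = √[μ(2/r₂ − 1/a_t)] = 6410 m/s.
Δv₂ = v_c2 − v_a = 4502 m/s.
Total Δv = Δv₁ + Δv₂ = 11350 m/s = 11.35 km/s.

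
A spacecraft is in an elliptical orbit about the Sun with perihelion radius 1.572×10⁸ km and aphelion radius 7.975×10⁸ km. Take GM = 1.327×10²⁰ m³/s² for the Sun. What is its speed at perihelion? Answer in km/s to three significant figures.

v ≈ 37.6 km/s

Semi-major axis a = (r_p + r_a)/2 = 4.7735×10⁸ km = 4.774×10¹¹ m.
Vis-viva: v² = μ(2/r − 1/a) = 1.327×10²⁰ × (1.272×10⁻¹¹ − 2.095×10⁻¹²) = 1.410×10⁹ m²/s².
v = 37550 m/s = 37.55 km/s.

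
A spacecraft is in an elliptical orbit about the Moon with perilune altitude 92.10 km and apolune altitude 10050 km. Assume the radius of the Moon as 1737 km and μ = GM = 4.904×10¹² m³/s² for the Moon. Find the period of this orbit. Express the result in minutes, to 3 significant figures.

r_p = 1737 + 92.10 = 1829.1 km = 1.8291×10⁶ m.
r_a = 1737 + 10050 = 11787 km = 1.1787×10⁷ m.
Semi-major axis a = (r_p + r_a)/2 = (1829.1 + 11787)/2 = 6808.1 km = 6.808×10⁶ m.
By Kepler's third law T = 2π√(a³/μ) = 2π × 8.022×10³ = 5.040×10⁴ s.
= 840.0 minutes.

T ≈ 840 minutes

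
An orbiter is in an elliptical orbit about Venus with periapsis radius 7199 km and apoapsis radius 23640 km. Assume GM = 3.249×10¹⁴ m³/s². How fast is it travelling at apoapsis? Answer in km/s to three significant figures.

Semi-major axis a = (r_p + r_a)/2 = 15420 km = 1.542×10⁷ m.
Vis-viva: v² = μ(2/r − 1/a) = 3.249×10¹⁴ × (8.460×10⁻⁸ − 6.485×10⁻⁸) = 6.417×10⁶ m²/s².
v = 2533 m/s = 2.533 km/s.

v ≈ 2.53 km/s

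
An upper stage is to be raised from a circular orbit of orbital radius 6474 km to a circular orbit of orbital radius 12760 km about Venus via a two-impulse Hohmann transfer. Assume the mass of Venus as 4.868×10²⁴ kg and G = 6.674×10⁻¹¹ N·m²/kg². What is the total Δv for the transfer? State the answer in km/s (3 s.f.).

μ = GM = 6.674×10⁻¹¹ × 4.868×10²⁴ = 3.249×10¹⁴ m³/s².
r₁ = 6474 km = 6.474×10⁶ m.
r₂ = 12760 km = 1.276×10⁷ m.
Transfer ellipse a_t = (r₁ + r₂)/2 = 9.617×10⁶ m.
At r₁: circular v_c1 = √(μ/r₁) = 7084 m/s; transfer-periapsis v_p = √[μ(2/r₁ − 1/a_t)] = 8160 m/s.
Δv₁ = v_p − v_c1 = 1076 m/s.
At r₂: circular v_c2 = √(μ/r₂) = 5046 m/s; transfer-apoapsis v_a = √[μ(2/r₂ − 1/a_t)] = 4140 m/s.
Δv₂ = v_c2 − v_a = 905.9 m/s.
Total Δv = Δv₁ + Δv₂ = 1982 m/s = 1.982 km/s.

Δv_total ≈ 1.98 km/s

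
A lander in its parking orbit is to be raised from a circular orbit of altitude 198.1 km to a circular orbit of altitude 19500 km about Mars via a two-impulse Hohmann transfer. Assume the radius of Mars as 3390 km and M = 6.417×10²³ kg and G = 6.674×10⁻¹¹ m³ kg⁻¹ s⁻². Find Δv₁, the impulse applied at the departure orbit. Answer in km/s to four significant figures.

Δv ≈ 1.088 km/s

μ = GM = 6.674×10⁻¹¹ × 6.417×10²³ = 4.283×10¹³ m³/s².
r₁ = 3390 + 198.1 = 3588.1 km = 3.5881×10⁶ m.
r₂ = 3390 + 19500 = 22890 km = 2.2890×10⁷ m.
Transfer ellipse a_t = (r₁ + r₂)/2 = 1.324×10⁷ m.
At r₁: circular v_c1 = √(μ/r₁) = 3455 m/s; transfer-periapsis v_p = √[μ(2/r₁ − 1/a_t)] = 4543 m/s.
Δv₁ = v_p − v_c1 = 1088 m/s.
= 1.088 km/s.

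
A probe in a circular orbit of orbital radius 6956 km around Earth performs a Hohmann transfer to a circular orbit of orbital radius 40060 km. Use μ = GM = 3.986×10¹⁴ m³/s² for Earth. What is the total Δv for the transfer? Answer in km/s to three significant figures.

r₁ = 6956 km = 6.956×10⁶ m.
r₂ = 40060 km = 4.006×10⁷ m.
Transfer ellipse a_t = (r₁ + r₂)/2 = 2.351×10⁷ m.
At r₁: circular v_c1 = √(μ/r₁) = 7570 m/s; transfer-perigee v_p = √[μ(2/r₁ − 1/a_t)] = 9882 m/s.
Δv₁ = v_p − v_c1 = 2312 m/s.
At r₂: circular v_c2 = √(μ/r₂) = 3154 m/s; transfer-apogee v_a = √[μ(2/r₂ − 1/a_t)] = 1716 m/s.
Δv₂ = v_c2 − v_a = 1439 m/s.
Total Δv = Δv₁ + Δv₂ = 3750 m/s = 3.750 km/s.

Δv_total ≈ 3.75 km/s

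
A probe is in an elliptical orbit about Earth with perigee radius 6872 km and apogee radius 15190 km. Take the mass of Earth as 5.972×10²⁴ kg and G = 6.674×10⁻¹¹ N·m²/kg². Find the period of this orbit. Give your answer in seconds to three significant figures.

T ≈ 11500 seconds

μ = GM = 6.674×10⁻¹¹ × 5.972×10²⁴ = 3.986×10¹⁴ m³/s².
Semi-major axis a = (r_p + r_a)/2 = (6872.0 + 15190)/2 = 11031 km = 1.103×10⁷ m.
By Kepler's third law T = 2π√(a³/μ) = 2π × 1.835×10³ = 1.153×10⁴ s.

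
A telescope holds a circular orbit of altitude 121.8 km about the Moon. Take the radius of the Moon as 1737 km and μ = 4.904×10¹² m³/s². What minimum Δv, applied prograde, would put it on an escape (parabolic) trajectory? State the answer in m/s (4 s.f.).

Δv ≈ 672.8 m/s

r = 1737 + 121.8 = 1858.8 km = 1.8588×10⁶ m.
Circular speed v_c = √(μ/r) = 1624 m/s.
Escape speed v_esc = √(2μ/r) = √2 × v_c = 2297 m/s.
Δv = v_esc − v_c = 672.8 m/s.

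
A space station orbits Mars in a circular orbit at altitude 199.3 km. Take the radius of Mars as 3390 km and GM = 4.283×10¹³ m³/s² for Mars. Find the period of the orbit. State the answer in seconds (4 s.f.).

T ≈ 6529 seconds

r = 3390 + 199.3 = 3589.3 km = 3.5893×10⁶ m.
Kepler's third law: T = 2π√(r³/μ) = 2π√((3.589×10⁶)³ / 4.283×10¹³).
r³/μ = 1.080×10⁶ s², so T = 2π × 1.039×10³ = 6.529×10³ s.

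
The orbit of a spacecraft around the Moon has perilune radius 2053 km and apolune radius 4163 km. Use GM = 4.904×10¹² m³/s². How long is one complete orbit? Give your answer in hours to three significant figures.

Semi-major axis a = (r_p + r_a)/2 = (2053.0 + 4163.0)/2 = 3108.0 km = 3.108×10⁶ m.
By Kepler's third law T = 2π√(a³/μ) = 2π × 2.474×10³ = 1.555×10⁴ s.
= 4.318 hours.

T ≈ 4.32 hours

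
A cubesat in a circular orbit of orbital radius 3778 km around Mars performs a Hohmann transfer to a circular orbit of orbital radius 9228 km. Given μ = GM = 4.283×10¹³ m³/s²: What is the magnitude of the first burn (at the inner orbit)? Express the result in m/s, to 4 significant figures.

Δv ≈ 643.9 m/s

r₁ = 3778 km = 3.778×10⁶ m.
r₂ = 9228 km = 9.228×10⁶ m.
Transfer ellipse a_t = (r₁ + r₂)/2 = 6.503×10⁶ m.
At r₁: circular v_c1 = √(μ/r₁) = 3367 m/s; transfer-periapsis v_p = √[μ(2/r₁ − 1/a_t)] = 4011 m/s.
Δv₁ = v_p − v_c1 = 643.9 m/s.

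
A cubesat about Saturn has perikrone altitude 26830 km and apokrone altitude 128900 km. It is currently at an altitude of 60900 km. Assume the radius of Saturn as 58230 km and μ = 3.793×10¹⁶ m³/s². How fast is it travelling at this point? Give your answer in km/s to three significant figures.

v ≈ 18.9 km/s

r_p = 58230 + 26830 = 85060 km = 8.5060×10⁷ m.
r_a = 58230 + 128900 = 187130 km = 1.8713×10⁸ m.
r = 58230 + 60900 = 1.1913×10⁵ km = 1.191×10⁸ m.
Semi-major axis a = (r_p + r_a)/2 = 1.3610×10⁵ km = 1.361×10⁸ m.
Vis-viva: v² = μ(2/r − 1/a) = 3.793×10¹⁶ × (1.679×10⁻⁸ − 7.348×10⁻⁹) = 3.581×10⁸ m²/s².
v = 18920 m/s = 18.92 km/s.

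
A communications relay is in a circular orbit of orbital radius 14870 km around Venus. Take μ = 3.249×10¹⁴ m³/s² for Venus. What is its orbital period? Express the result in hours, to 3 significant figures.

r = 14870 km = 1.487×10⁷ m.
Kepler's third law: T = 2π√(r³/μ) = 2π√((1.487×10⁷)³ / 3.249×10¹⁴).
r³/μ = 1.012×10⁷ s², so T = 2π × 3.181×10³ = 1.999×10⁴ s.
Converting: 1.999×10⁴ s ÷ 3600 = 5.552 hours.

T ≈ 5.55 hours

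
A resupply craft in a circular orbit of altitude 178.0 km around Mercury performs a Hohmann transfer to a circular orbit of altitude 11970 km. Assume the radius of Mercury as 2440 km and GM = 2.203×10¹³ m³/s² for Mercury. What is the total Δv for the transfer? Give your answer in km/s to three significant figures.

Δv_total ≈ 1.42 km/s

r₁ = 2440 + 178.0 = 2618.0 km = 2.6180×10⁶ m.
r₂ = 2440 + 11970 = 14410 km = 1.4410×10⁷ m.
Transfer ellipse a_t = (r₁ + r₂)/2 = 8.514×10⁶ m.
At r₁: circular v_c1 = √(μ/r₁) = 2901 m/s; transfer-periherm v_p = √[μ(2/r₁ − 1/a_t)] = 3774 m/s.
Δv₁ = v_p − v_c1 = 873.0 m/s.
At r₂: circular v_c2 = √(μ/r₂) = 1236 m/s; transfer-apoherm v_a = √[μ(2/r₂ − 1/a_t)] = 685.6 m/s.
Δv₂ = v_c2 − v_a = 550.8 m/s.
Total Δv = Δv₁ + Δv₂ = 1424 m/s = 1.424 km/s.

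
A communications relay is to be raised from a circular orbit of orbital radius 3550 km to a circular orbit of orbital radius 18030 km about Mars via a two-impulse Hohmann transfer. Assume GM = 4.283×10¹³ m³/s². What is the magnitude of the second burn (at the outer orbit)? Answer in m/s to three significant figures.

Δv ≈ 657 m/s

r₁ = 3550 km = 3.550×10⁶ m.
r₂ = 18030 km = 1.803×10⁷ m.
Transfer ellipse a_t = (r₁ + r₂)/2 = 1.079×10⁷ m.
At r₁: circular v_c1 = √(μ/r₁) = 3473 m/s; transfer-periapsis v_p = √[μ(2/r₁ − 1/a_t)] = 4490 m/s.
At r₂: circular v_c2 = √(μ/r₂) = 1541 m/s; transfer-apoapsis v_a = √[μ(2/r₂ − 1/a_t)] = 884.1 m/s.
Δv₂ = v_c2 − v_a = 657.2 m/s.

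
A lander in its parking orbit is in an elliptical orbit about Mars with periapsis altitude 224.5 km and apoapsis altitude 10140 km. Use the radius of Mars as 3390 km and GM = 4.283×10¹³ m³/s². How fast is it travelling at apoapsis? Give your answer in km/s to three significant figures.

r_p = 3390 + 224.5 = 3614.5 km = 3.6145×10⁶ m.
r_a = 3390 + 10140 = 13530 km = 1.3530×10⁷ m.
Semi-major axis a = (r_p + r_a)/2 = 8572.2 km = 8.572×10⁶ m.
Vis-viva: v² = μ(2/r − 1/a) = 4.283×10¹³ × (1.478×10⁻⁷ − 1.167×10⁻⁷) = 1.335×10⁶ m²/s².
v = 1155 m/s = 1.155 km/s.

v ≈ 1.16 km/s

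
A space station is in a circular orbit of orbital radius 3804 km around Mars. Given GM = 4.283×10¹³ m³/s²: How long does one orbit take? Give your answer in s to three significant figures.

T ≈ 7120 s

r = 3804 km = 3.804×10⁶ m.
Kepler's third law: T = 2π√(r³/μ) = 2π√((3.804×10⁶)³ / 4.283×10¹³).
r³/μ = 1.285×10⁶ s², so T = 2π × 1.134×10³ = 7.123×10³ s.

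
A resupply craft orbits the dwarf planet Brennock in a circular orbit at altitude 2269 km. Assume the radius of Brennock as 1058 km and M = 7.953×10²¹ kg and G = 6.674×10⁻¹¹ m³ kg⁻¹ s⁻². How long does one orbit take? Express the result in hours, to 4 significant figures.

μ = GM = 6.674×10⁻¹¹ × 7.953×10²¹ = 5.308×10¹¹ m³/s².
r = 1058 + 2269 = 3327.0 km = 3.3270×10⁶ m.
Kepler's third law: T = 2π√(r³/μ) = 2π√((3.327×10⁶)³ / 5.308×10¹¹).
r³/μ = 6.938×10⁷ s², so T = 2π × 8.330×10³ = 5.234×10⁴ s.
Converting: 5.234×10⁴ s ÷ 3600 = 14.54 hours.

T ≈ 14.54 hours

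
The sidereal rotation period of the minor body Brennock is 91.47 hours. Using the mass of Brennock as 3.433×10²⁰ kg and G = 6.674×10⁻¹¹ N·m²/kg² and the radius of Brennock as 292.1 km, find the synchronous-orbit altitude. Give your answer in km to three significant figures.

μ = GM = 6.674×10⁻¹¹ × 3.433×10²⁰ = 2.291×10¹⁰ m³/s².
T = 91.47 hours = 3.293×10⁵ s.
A synchronous orbit has period T, so by Kepler's third law a = (μT²/4π²)^(1/3).
μT²/4π² = 2.291×10¹⁰ × (3.293×10⁵)² / 39.48 = 6.293×10¹⁹ m³.
a = 3.978×10⁶ m = 3977.6 km.
Altitude h = a − R = 3977.6 − 292.1 = 3685.5 km.

h_sync ≈ 3690 km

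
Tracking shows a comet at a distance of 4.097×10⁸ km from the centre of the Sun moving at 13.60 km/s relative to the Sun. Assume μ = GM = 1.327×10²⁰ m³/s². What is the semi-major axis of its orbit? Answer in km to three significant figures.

r = 4.097×10¹¹ m.
Specific orbital energy ε = v²/2 − μ/r = (13600)²/2 − 1.327×10²⁰/4.097×10¹¹ = -2.314×10⁸ J/kg.
Since ε = −μ/(2a), a = −μ/(2ε) = 2.867×10¹¹ m = 2.8671×10⁸ km.

a ≈ 2.87×10⁸ km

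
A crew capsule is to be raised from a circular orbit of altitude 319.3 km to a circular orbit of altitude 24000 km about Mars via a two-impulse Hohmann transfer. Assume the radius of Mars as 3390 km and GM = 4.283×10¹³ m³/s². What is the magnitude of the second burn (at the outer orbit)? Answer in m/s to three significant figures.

r₁ = 3390 + 319.3 = 3709.3 km = 3.7093×10⁶ m.
r₂ = 3390 + 24000 = 27390 km = 2.7390×10⁷ m.
Transfer ellipse a_t = (r₁ + r₂)/2 = 1.555×10⁷ m.
At r₁: circular v_c1 = √(μ/r₁) = 3398 m/s; transfer-periapsis v_p = √[μ(2/r₁ − 1/a_t)] = 4510 m/s.
At r₂: circular v_c2 = √(μ/r₂) = 1250 m/s; transfer-apoapsis v_a = √[μ(2/r₂ − 1/a_t)] = 610.8 m/s.
Δv₂ = v_c2 − v_a = 639.7 m/s.

Δv ≈ 640 m/s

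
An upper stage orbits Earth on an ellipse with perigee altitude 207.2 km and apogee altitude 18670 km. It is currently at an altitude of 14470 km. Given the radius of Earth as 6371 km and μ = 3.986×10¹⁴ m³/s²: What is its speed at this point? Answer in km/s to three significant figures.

r_p = 6371 + 207.2 = 6578.2 km = 6.5782×10⁶ m.
r_a = 6371 + 18670 = 25041 km = 2.5041×10⁷ m.
r = 6371 + 14470 = 20841 km = 2.084×10⁷ m.
Semi-major axis a = (r_p + r_a)/2 = 15810 km = 1.581×10⁷ m.
Vis-viva: v² = μ(2/r − 1/a) = 3.986×10¹⁴ × (9.596×10⁻⁸ − 6.325×10⁻⁸) = 1.304×10⁷ m²/s².
v = 3611 m/s = 3.611 km/s.

v ≈ 3.61 km/s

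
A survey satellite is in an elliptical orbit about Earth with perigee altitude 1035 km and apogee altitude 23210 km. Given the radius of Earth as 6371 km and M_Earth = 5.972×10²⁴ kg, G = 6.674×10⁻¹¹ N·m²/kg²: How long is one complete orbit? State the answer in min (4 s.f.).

μ = GM = 6.674×10⁻¹¹ × 5.972×10²⁴ = 3.986×10¹⁴ m³/s².
r_p = 6371 + 1035 = 7406.0 km = 7.4060×10⁶ m.
r_a = 6371 + 23210 = 29581 km = 2.9581×10⁷ m.
Semi-major axis a = (r_p + r_a)/2 = (7406.0 + 29581)/2 = 18494 km = 1.849×10⁷ m.
By Kepler's third law T = 2π√(a³/μ) = 2π × 3.984×10³ = 2.503×10⁴ s.
= 417.2 min.

T ≈ 417.2 min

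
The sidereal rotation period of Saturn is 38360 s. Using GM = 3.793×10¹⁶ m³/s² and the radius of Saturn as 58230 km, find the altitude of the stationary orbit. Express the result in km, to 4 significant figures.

h_sync ≈ 54000 km

A synchronous orbit has period T, so by Kepler's third law a = (μT²/4π²)^(1/3).
μT²/4π² = 3.793×10¹⁶ × (3.836×10⁴)² / 39.48 = 1.414×10²⁴ m³.
a = 1.122×10⁸ m = 1.1223×10⁵ km.
Altitude h = a − R = 1.1223×10⁵ − 58230 = 54005 km.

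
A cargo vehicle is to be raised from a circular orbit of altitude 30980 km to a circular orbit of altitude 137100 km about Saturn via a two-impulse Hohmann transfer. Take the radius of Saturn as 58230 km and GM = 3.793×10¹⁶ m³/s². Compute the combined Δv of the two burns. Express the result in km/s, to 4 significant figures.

r₁ = 58230 + 30980 = 89210 km = 8.9210×10⁷ m.
r₂ = 58230 + 137100 = 195330 km = 1.9533×10⁸ m.
Transfer ellipse a_t = (r₁ + r₂)/2 = 1.423×10⁸ m.
At r₁: circular v_c1 = √(μ/r₁) = 20620 m/s; transfer-perikrone v_p = √[μ(2/r₁ − 1/a_t)] = 24160 m/s.
Δv₁ = v_p − v_c1 = 3541 m/s.
At r₂: circular v_c2 = √(μ/r₂) = 13930 m/s; transfer-apokrone v_a = √[μ(2/r₂ − 1/a_t)] = 11030 m/s.
Δv₂ = v_c2 − v_a = 2900 m/s.
Total Δv = Δv₁ + Δv₂ = 6441 m/s = 6.441 km/s.

Δv_total ≈ 6.441 km/s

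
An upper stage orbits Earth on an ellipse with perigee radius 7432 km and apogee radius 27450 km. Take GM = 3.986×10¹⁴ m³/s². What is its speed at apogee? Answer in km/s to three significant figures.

Semi-major axis a = (r_p + r_a)/2 = 17441 km = 1.744×10⁷ m.
Vis-viva: v² = μ(2/r − 1/a) = 3.986×10¹⁴ × (7.286×10⁻⁸ − 5.734×10⁻⁸) = 6.188×10⁶ m²/s².
v = 2488 m/s = 2.488 km/s.

v ≈ 2.49 km/s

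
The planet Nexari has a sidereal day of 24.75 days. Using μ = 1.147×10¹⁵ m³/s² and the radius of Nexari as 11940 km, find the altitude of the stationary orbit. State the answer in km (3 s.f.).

h_sync ≈ 4.98×10⁵ km

T = 24.75 days = 2.138×10⁶ s.
A synchronous orbit has period T, so by Kepler's third law a = (μT²/4π²)^(1/3).
μT²/4π² = 1.147×10¹⁵ × (2.138×10⁶)² / 39.48 = 1.329×10²⁶ m³.
a = 5.103×10⁸ m = 5.1026×10⁵ km.
Altitude h = a − R = 5.1026×10⁵ − 11940 = 4.9832×10⁵ km.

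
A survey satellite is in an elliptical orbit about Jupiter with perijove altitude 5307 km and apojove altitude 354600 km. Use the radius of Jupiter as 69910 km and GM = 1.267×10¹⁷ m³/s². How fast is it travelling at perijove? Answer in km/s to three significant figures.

v ≈ 53.5 km/s

r_p = 69910 + 5307 = 75217 km = 7.5217×10⁷ m.
r_a = 69910 + 354600 = 424510 km = 4.2451×10⁸ m.
Semi-major axis a = (r_p + r_a)/2 = 2.4986×10⁵ km = 2.499×10⁸ m.
Vis-viva: v² = μ(2/r − 1/a) = 1.267×10¹⁷ × (2.659×10⁻⁸ − 4.002×10⁻⁹) = 2.862×10⁹ m²/s².
v = 53500 m/s = 53.50 km/s.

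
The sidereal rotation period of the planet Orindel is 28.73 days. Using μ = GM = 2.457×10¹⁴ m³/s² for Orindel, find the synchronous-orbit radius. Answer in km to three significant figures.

r_sync ≈ 3.37×10⁵ km

T = 28.73 days = 2.482×10⁶ s.
A synchronous orbit has period T, so by Kepler's third law a = (μT²/4π²)^(1/3).
μT²/4π² = 2.457×10¹⁴ × (2.482×10⁶)² / 39.48 = 3.835×10²⁵ m³.
a = 3.372×10⁸ m = 3.3722×10⁵ km.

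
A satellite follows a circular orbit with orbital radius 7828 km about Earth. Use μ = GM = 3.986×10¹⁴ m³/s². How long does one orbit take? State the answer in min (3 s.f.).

T ≈ 115 min

r = 7828 km = 7.828×10⁶ m.
Kepler's third law: T = 2π√(r³/μ) = 2π√((7.828×10⁶)³ / 3.986×10¹⁴).
r³/μ = 1.203×10⁶ s², so T = 2π × 1.097×10³ = 6.893×10³ s.
Converting: 6.893×10³ s ÷ 60.00 = 114.9 min.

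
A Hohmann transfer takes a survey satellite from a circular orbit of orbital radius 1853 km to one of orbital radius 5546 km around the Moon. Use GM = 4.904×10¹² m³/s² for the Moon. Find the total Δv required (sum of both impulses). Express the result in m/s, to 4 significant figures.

r₁ = 1853 km = 1.853×10⁶ m.
r₂ = 5546 km = 5.546×10⁶ m.
Transfer ellipse a_t = (r₁ + r₂)/2 = 3.700×10⁶ m.
At r₁: circular v_c1 = √(μ/r₁) = 1627 m/s; transfer-perilune v_p = √[μ(2/r₁ − 1/a_t)] = 1992 m/s.
Δv₁ = v_p − v_c1 = 365.0 m/s.
At r₂: circular v_c2 = √(μ/r₂) = 940.3 m/s; transfer-apolune v_a = √[μ(2/r₂ − 1/a_t)] = 665.5 m/s.
Δv₂ = v_c2 − v_a = 274.8 m/s.
Total Δv = Δv₁ + Δv₂ = 639.9 m/s.

Δv_total ≈ 639.9 m/s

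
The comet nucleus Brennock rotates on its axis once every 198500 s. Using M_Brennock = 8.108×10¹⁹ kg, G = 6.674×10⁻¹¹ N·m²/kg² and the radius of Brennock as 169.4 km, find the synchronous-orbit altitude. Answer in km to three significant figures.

μ = GM = 6.674×10⁻¹¹ × 8.108×10¹⁹ = 5.411×10⁹ m³/s².
A synchronous orbit has period T, so by Kepler's third law a = (μT²/4π²)^(1/3).
μT²/4π² = 5.411×10⁹ × (1.985×10⁵)² / 39.48 = 5.401×10¹⁸ m³.
a = 1.755×10⁶ m = 1754.5 km.
Altitude h = a − R = 1754.5 − 169.4 = 1585.1 km.

h_sync ≈ 1590 km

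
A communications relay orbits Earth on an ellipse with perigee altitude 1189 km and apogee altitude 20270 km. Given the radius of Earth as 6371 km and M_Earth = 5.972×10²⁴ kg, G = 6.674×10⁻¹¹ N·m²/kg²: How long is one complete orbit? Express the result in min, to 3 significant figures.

T ≈ 371 min

μ = GM = 6.674×10⁻¹¹ × 5.972×10²⁴ = 3.986×10¹⁴ m³/s².
r_p = 6371 + 1189 = 7560.0 km = 7.5600×10⁶ m.
r_a = 6371 + 20270 = 26641 km = 2.6641×10⁷ m.
Semi-major axis a = (r_p + r_a)/2 = (7560.0 + 26641)/2 = 17100 km = 1.710×10⁷ m.
By Kepler's third law T = 2π√(a³/μ) = 2π × 3.542×10³ = 2.226×10⁴ s.
= 370.9 min.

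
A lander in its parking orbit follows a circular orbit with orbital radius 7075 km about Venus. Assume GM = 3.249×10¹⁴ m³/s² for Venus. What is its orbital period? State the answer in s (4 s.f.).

r = 7075 km = 7.075×10⁶ m.
Kepler's third law: T = 2π√(r³/μ) = 2π√((7.075×10⁶)³ / 3.249×10¹⁴).
r³/μ = 1.090×10⁶ s², so T = 2π × 1.044×10³ = 6.560×10³ s.

T ≈ 6560 s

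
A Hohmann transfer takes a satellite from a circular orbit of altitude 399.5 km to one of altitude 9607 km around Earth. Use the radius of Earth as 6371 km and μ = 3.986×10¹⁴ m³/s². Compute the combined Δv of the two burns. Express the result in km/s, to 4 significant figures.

Δv_total ≈ 2.562 km/s

r₁ = 6371 + 399.5 = 6770.5 km = 6.7705×10⁶ m.
r₂ = 6371 + 9607 = 15978 km = 1.5978×10⁷ m.
Transfer ellipse a_t = (r₁ + r₂)/2 = 1.137×10⁷ m.
At r₁: circular v_c1 = √(μ/r₁) = 7673 m/s; transfer-perigee v_p = √[μ(2/r₁ − 1/a_t)] = 9094 m/s.
Δv₁ = v_p − v_c1 = 1421 m/s.
At r₂: circular v_c2 = √(μ/r₂) = 4995 m/s; transfer-apogee v_a = √[μ(2/r₂ − 1/a_t)] = 3854 m/s.
Δv₂ = v_c2 − v_a = 1141 m/s.
Total Δv = Δv₁ + Δv₂ = 2562 m/s = 2.562 km/s.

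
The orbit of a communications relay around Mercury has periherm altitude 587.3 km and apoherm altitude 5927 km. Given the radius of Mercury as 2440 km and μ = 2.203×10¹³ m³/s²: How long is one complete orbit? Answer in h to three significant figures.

T ≈ 5.06 h

r_p = 2440 + 587.3 = 3027.3 km = 3.0273×10⁶ m.
r_a = 2440 + 5927 = 8367.0 km = 8.3670×10⁶ m.
Semi-major axis a = (r_p + r_a)/2 = (3027.3 + 8367.0)/2 = 5697.1 km = 5.697×10⁶ m.
By Kepler's third law T = 2π√(a³/μ) = 2π × 2.897×10³ = 1.820×10⁴ s.
= 5.057 h.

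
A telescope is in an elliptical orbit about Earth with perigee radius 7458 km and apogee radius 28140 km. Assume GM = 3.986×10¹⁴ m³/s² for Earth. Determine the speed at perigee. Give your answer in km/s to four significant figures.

Semi-major axis a = (r_p + r_a)/2 = 17799 km = 1.780×10⁷ m.
Vis-viva: v² = μ(2/r − 1/a) = 3.986×10¹⁴ × (2.682×10⁻⁷ − 5.618×10⁻⁸) = 8.450×10⁷ m²/s².
v = 9192 m/s = 9.192 km/s.

v ≈ 9.192 km/s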